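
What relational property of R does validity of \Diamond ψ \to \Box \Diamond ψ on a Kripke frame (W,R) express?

The Euclidean property

Suppose ◇ψ→□◇ψ is valid. Take Rxy, Rxz and set V(ψ)={y}. Then ◇ψ at x, so □◇ψ at x, so ◇ψ at z, so some w with Rzw has ψ; w=y, i.e. Rzy. By symmetry of the argument, Ryz.
Conversely, any frame satisfying \forall x \forall y \forall z (Rxy \wedge Rxz \to Ryz) validates the schema.
So the correspondent is the Euclidean property.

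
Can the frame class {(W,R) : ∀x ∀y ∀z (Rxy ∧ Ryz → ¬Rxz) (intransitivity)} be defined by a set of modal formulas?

Not definable by any modal formula

If a class were modally definable it would be closed under surjective bounded morphisms (Goldblatt–Thomason).
The 5-cycle (worlds a,b,c,d,e with a→b→c→d→e→a) is intransitive. Mapping every world to a single reflexive point • is a surjective bounded morphism; the reflexive point is not intransitive (R••∧R•• but R••).
So no modal formula (or set of formulas) defines exactly the intransitive frames.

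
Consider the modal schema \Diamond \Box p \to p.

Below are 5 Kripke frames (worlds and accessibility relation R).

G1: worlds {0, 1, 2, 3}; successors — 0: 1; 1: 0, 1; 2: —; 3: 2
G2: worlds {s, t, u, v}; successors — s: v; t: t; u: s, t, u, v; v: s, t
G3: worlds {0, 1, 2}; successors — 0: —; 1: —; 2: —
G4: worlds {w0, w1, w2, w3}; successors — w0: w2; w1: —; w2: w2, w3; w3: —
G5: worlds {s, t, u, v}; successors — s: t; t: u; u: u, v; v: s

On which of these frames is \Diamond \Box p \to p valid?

G3

Frame correspondent (Sahlqvist): \forall x \forall y (Rxy \to Ryx) — i.e. symmetry.
G1: fails — R32 but not R23.
G2: fails — Ruv but not Rvu.
G3: ✓.
G4: fails — Rw0w2 but not Rw2w0.
G5: fails — Ruv but not Rvu.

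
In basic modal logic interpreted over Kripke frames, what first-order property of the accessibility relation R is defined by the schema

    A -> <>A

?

Equivalently (dual form): □A → A.
Suppose □A→A is valid. At any x set V(A)={w : Rxw}. Then □A holds at x, so A holds at x, i.e. Rxx.

Reflexivity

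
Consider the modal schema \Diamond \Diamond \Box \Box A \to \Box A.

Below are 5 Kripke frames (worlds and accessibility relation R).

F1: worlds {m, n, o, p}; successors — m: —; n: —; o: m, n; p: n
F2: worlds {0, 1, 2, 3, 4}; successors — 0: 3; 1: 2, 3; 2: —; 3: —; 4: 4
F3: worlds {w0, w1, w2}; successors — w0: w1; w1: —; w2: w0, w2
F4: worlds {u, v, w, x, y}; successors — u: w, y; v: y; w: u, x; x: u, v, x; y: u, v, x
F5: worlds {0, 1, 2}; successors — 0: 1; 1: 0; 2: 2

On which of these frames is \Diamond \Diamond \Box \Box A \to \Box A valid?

F1, F2

This is the axiom for a generalized confluence (Geach) condition; its first-order frame correspondent is \forall x \forall y \forall z ((x R^2 y \wedge xRz) \to \exists w (y R^2 w \wedge z = w)).
F1: condition met.
F2: condition met.
F3: fails — w2R²w0, w2Rw0 but no w with w0R²w and w0=w.
F4: fails — uR²u, uRw but no t with uR²t and w=t.
F5: fails — 0R²0, 0R1 but no w with 0R²w and 1=w.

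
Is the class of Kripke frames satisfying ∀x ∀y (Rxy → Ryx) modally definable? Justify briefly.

Yes — defined by p → □◇p

This is a Sahlqvist condition; the B axiom p → □◇p defines it.
Suppose p→□◇p is valid. Take Rxy and set V(p)={x}. Then p at x, so □◇p at x, so ◇p at y, so some z with Ryz has p; z=x, i.e. Ryx.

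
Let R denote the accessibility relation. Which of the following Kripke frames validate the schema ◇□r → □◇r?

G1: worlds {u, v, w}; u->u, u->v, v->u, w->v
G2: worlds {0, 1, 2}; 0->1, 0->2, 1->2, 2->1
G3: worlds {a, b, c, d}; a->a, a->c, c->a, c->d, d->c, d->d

This is the axiom for convergence; its first-order frame correspondent is ∀x ∀y ∀z (Rxy ∧ Rxz → ∃w (Ryw ∧ Rzw)).
G1: satisfies the condition.
G2: fails — R01 and R02 but 1 and 2 have no common successor.
G3: satisfies the condition.
Valid on: G1, G3.

G1, G3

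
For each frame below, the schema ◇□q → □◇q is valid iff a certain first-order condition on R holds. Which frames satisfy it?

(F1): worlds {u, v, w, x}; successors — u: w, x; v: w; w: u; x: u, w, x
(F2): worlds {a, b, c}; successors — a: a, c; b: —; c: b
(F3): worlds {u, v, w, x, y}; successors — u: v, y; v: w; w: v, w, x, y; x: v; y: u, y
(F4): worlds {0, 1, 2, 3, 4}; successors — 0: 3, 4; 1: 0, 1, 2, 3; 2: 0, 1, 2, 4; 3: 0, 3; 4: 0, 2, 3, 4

(F4)

This is the axiom for convergence; its first-order frame correspondent is ∀x ∀y ∀z (Rxy ∧ Rxz → ∃w (Ryw ∧ Rzw)).
(F1): fails — Rxw and Rxu but w and u have no common successor.
(F2): fails — Raa and Rac but a and c have no common successor.
(F3): fails — Ruv and Ruy but v and y have no common successor.
(F4): ✓.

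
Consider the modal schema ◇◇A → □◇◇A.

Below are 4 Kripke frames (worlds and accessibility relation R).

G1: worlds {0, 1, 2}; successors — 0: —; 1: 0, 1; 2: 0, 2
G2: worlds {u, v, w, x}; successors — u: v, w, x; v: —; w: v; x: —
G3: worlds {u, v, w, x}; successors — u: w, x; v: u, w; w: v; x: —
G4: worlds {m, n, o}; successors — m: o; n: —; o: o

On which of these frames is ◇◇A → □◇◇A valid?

G4

The schema corresponds to a generalized confluence (Geach) condition: ∀x ∀y ∀z ((xR²y ∧ xRz) → ∃w (y = w ∧ zR²w)).
G1: fails — 1R²0, 1R0 but no w with 0=w and 0R²w.
G2: fails — uR²v, uRv but no t with v=t and vR²t.
G3: fails — uR²v, uRw but no t with v=t and wR²t.
G4: holds.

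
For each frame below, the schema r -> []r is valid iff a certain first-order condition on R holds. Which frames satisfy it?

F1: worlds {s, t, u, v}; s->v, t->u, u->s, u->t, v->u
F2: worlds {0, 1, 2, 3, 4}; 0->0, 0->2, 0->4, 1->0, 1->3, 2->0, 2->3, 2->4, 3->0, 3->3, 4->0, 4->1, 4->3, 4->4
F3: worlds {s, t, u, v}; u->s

none

Frame correspondent (Sahlqvist): forall x forall z (xRz -> exists w (x = w & z = w)) — i.e. a generalized confluence (Geach) condition.
F1: fails — sRv but s ≠ v.
F2: fails — 0R2 but 0 ≠ 2.
F3: fails — uRs but u ≠ s.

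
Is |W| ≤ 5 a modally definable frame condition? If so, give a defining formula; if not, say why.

Any modally definable frame class is closed under disjoint unions.
Any modal formula valid on each of 6 disjoint one-world frames is valid on their disjoint union (validity is preserved under disjoint unions). Each one-world frame has |W|=1≤5, but the union has |W|=6.
So no modal formula (or set of formulas) defines exactly the |W|≤5 frames.

No — not modally definable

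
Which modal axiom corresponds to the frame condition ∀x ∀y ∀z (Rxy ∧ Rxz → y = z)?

This is partial functionality; the standard corresponding axiom is CD: ◇q → □q.

◇q → □q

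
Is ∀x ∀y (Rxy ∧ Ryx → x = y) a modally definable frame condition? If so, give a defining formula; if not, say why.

No

Any modally definable frame class is closed under surjective bounded morphisms.
The 4-cycle (worlds s,t,u,v with s→t→u→v→s) is antisymmetric. Sending even-indexed worlds to s and odd-indexed worlds to t is a surjective bounded morphism onto the two-world frame with s↔t, which is not antisymmetric.
Hence antisymmetry is not modally definable.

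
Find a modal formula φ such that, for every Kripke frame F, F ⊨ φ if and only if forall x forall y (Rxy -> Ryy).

□(□p → p)

The condition is shift-reflexivity. The T□ schema □(□p → p) defines it.
Suppose □(□p→p) is valid. Take Rxy and set V(p)={w : Ryw}. Then at y, □p holds; since □(□p→p) at x, □p→p at y, so p at y, i.e. Ryy.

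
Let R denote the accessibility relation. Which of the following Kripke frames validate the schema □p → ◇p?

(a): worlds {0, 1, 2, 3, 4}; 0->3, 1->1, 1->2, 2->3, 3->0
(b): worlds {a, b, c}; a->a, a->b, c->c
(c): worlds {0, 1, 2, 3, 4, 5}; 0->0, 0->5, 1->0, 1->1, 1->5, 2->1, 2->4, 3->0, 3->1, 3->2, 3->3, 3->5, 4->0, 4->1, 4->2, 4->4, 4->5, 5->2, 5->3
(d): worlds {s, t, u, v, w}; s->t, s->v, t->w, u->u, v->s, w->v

The schema corresponds to seriality: ∀x ∃y Rxy.
(a): fails — world 4 has no successor.
(b): fails — world b has no successor.
(c): satisfies the condition.
(d): satisfies the condition.

(c), (d)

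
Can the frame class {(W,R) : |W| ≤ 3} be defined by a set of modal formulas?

No

Modal frame validity is preserved under disjoint unions.
Any modal formula valid on each of 4 disjoint one-world frames is valid on their disjoint union (validity is preserved under disjoint unions). Each one-world frame has |W|=1≤3, but the union has |W|=4.
So no modal formula (or set of formulas) defines exactly the |W|≤3 frames.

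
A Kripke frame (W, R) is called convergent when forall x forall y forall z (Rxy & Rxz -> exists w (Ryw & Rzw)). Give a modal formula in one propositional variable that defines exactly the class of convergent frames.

◇□q → □◇q

A defining formula is ◇□q → □◇q (the .2 axiom).
Suppose ◇□q→□◇q is valid. Take Rxy, Rxz and set V(q)={w : Ryw}. Then □q at y so ◇□q at x, so □◇q at x, so ◇q at z, giving w with Rzw and Ryw.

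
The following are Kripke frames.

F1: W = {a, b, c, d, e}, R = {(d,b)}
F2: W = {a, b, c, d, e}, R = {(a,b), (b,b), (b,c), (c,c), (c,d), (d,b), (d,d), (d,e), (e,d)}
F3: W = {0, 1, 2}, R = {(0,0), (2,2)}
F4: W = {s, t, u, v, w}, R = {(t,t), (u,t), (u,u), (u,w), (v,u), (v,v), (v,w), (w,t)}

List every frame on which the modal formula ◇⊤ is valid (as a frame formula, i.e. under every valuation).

The schema corresponds to seriality: ∀x ∃y Rxy.
F1: fails — world a has no successor.
F2: satisfies the condition.
F3: fails — world 1 has no successor.
F4: fails — world s has no successor.

F2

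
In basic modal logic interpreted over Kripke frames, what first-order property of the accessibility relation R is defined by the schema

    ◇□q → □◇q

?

convergence: ∀x ∀y ∀z (Rxy ∧ Rxz → ∃w (Ryw ∧ Rzw))

Suppose ◇□q→□◇q is valid. Take Rxy, Rxz and set V(q)={w : Ryw}. Then □q at y so ◇□q at x, so □◇q at x, so ◇q at z, giving w with Rzw and Ryw.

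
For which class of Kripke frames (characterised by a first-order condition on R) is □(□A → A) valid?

This schema is the T□ axiom.
It corresponds to shift-reflexivity: ∀x ∀y (Rxy → Ryy).

shift-reflexivity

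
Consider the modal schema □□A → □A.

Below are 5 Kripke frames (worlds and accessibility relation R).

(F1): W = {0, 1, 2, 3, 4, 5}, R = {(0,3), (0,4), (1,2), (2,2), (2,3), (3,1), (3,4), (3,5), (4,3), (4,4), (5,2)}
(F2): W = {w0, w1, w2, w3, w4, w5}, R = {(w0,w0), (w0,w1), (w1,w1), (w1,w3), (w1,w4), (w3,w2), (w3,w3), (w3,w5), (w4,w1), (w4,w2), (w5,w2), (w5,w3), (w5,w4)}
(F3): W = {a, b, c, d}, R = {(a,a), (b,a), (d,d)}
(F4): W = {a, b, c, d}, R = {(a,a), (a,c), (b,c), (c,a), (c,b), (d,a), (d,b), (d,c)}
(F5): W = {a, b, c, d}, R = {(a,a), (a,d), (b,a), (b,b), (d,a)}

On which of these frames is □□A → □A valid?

This is the axiom for density; its first-order frame correspondent is ∀x ∀y (Rxy → ∃z (Rxz ∧ Rzy)).
(F1): fails — R31 but no z with R3z and Rz1.
(F2): fails — Rw4w2 but no z with Rw4z and Rzw2.
(F3): ✓.
(F4): fails — Rbc but no z with Rbz and Rzc.
(F5): ✓.

(F3), (F5)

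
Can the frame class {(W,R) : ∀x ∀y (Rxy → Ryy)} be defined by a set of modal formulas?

The condition is shift-reflexivity. A defining modal formula is □(□q → q).
Suppose □(□q→q) is valid. Take Rxy and set V(q)={w : Ryw}. Then at y, □q holds; since □(□q→q) at x, □q→q at y, so q at y, i.e. Ryy.

Yes — defined by □(□q → q)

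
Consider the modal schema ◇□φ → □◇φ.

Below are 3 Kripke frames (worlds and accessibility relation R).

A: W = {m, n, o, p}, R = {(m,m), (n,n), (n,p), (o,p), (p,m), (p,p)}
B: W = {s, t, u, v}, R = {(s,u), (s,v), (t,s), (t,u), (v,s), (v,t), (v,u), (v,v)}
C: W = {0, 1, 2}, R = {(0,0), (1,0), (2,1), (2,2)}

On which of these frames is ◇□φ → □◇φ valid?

A

The schema corresponds to convergence: ∀x ∀y ∀z (Rxy ∧ Rxz → ∃w (Ryw ∧ Rzw)).
A: holds.
B: fails — Rsv and Rsu but v and u have no common successor.
C: fails — R22 and R21 but 2 and 1 have no common successor.
Valid on: A.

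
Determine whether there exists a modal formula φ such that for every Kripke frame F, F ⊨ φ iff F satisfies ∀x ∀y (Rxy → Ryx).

Yes, by r → □◇r

The condition is symmetry. A defining modal formula is r → □◇r.
Suppose r→□◇r is valid. Take Rxy and set V(r)={x}. Then r at x, so □◇r at x, so ◇r at y, so some z with Ryz has r; z=x, i.e. Ryx.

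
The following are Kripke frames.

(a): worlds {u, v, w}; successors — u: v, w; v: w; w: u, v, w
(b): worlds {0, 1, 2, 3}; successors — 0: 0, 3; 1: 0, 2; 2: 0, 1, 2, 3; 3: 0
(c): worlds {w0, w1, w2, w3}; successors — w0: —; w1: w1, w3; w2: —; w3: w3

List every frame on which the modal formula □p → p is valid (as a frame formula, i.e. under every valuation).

none

This is the axiom for reflexivity; its first-order frame correspondent is ∀x Rxx.
(a): fails — world u does not see itself.
(b): fails — world 1 does not see itself.
(c): fails — world w0 does not see itself.
Valid on no frame.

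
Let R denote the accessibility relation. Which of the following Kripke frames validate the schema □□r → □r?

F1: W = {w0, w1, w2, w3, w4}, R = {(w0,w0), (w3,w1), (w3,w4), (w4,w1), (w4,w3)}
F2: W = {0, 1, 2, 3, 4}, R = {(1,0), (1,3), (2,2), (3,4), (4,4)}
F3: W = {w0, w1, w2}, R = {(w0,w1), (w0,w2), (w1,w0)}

none

The schema corresponds to density: ∀x ∀y (Rxy → ∃z (Rxz ∧ Rzy)).
F1: fails — Rw4w3 but no z with Rw4z and Rzw3.
F2: fails — R10 but no z with R1z and Rz0.
F3: fails — Rw0w1 but no z with Rw0z and Rzw1.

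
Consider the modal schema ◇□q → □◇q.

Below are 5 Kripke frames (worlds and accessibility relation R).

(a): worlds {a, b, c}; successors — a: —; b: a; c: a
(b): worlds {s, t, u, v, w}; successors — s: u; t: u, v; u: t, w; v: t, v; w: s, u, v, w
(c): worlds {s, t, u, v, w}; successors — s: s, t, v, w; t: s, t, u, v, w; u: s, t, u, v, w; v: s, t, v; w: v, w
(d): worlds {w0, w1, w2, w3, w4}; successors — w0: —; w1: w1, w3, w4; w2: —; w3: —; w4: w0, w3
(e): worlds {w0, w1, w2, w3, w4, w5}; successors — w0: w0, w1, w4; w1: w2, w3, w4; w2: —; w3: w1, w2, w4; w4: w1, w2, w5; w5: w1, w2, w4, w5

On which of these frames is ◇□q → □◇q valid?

Frame correspondent (Sahlqvist): ∀x ∀y ∀z (Rxy ∧ Rxz → ∃w (Ryw ∧ Rzw)) — i.e. convergence.
(a): fails — Rba and Rba but a and a have no common successor.
(b): fails — Rwu and Rws but u and s have no common successor.
(c): holds.
(d): fails — Rw1w1 and Rw1w3 but w1 and w3 have no common successor.
(e): fails — Rw1w2 and Rw1w2 but w2 and w2 have no common successor.
Valid on: (c).

(c)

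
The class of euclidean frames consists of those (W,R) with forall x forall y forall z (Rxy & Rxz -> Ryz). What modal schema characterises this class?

◇r → □◇r

A defining formula is ◇r → □◇r (the 5 axiom).
Suppose ◇r→□◇r is valid. Take Rxy, Rxz and set V(r)={y}. Then ◇r at x, so □◇r at x, so ◇r at z, so some w with Rzw has r; w=y, i.e. Rzy. By symmetry of the argument, Ryz.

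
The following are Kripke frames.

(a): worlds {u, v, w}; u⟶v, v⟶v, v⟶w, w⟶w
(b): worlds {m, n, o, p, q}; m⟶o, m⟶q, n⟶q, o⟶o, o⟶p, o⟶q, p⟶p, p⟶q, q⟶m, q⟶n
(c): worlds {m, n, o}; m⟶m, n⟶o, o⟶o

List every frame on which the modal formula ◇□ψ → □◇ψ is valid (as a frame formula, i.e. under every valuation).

The schema corresponds to convergence: ∀x ∀y ∀z (Rxy ∧ Rxz → ∃w (Ryw ∧ Rzw)).
(a): ✓.
(b): fails — Rmo and Rmq but o and q have no common successor.
(c): ✓.

(a), (c)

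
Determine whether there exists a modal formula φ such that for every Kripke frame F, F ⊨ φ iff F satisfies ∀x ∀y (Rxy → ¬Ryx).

No

Any modally definable frame class is closed under surjective bounded morphisms.
The 3-cycle (worlds 0,1,2 with 0→1→2→0) is asymmetric. Mapping every world to a single reflexive point • is a surjective bounded morphism, and the reflexive point is not asymmetric (R•• but asymmetry requires ¬R••).
So the class is not modally definable.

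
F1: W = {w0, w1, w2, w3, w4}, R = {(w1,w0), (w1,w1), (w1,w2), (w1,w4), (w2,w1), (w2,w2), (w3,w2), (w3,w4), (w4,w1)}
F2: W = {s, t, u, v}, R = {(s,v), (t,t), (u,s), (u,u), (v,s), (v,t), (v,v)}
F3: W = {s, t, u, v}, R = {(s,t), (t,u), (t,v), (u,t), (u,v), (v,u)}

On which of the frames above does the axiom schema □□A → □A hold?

F2

This is the axiom for density; its first-order frame correspondent is ∀x ∀y (Rxy → ∃z (Rxz ∧ Rzy)).
F1: fails — Rw3w4 but no z with Rw3z and Rzw4.
F2: holds.
F3: fails — Rut but no z with Ruz and Rzt.
Valid on: F2.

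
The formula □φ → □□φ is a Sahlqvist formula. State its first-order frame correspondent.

transitivity

This schema is the 4 axiom.
It corresponds to transitivity: ∀x ∀y ∀z (Rxy ∧ Ryz → Rxz).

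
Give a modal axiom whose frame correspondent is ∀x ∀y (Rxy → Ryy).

□(□s → s)

A defining formula is □(□s → s) (the T□ axiom).
Suppose □(□s→s) is valid. Take Rxy and set V(s)={w : Ryw}. Then at y, □s holds; since □(□s→s) at x, □s→s at y, so s at y, i.e. Ryy.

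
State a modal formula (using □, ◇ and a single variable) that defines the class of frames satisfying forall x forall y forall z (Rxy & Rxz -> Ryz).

◇ψ → □◇ψ

This is the Euclidean property; the standard corresponding axiom is 5: ◇ψ → □◇ψ.
Suppose ◇ψ→□◇ψ is valid. Take Rxy, Rxz and set V(ψ)={y}. Then ◇ψ at x, so □◇ψ at x, so ◇ψ at z, so some w with Rzw has ψ; w=y, i.e. Rzy. By symmetry of the argument, Ryz.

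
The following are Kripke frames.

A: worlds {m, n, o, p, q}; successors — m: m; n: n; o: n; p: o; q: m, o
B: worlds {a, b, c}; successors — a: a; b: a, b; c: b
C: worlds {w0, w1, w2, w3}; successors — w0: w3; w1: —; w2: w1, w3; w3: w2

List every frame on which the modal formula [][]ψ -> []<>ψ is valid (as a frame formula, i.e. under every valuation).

A, B

The schema corresponds to a generalized confluence (Geach) condition: forall x forall z (xRz -> exists w (x R^2 w & zRw)).
A: holds.
B: holds.
C: fails — w2Rw1 but no w with w2R²w and w1Rw.
Valid on: A, B.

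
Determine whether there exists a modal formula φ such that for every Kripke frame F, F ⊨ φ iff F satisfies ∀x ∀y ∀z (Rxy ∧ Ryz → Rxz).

The condition is transitivity. A defining modal formula is □q → □□q.
Suppose □q→□□q is valid. Take Rxy, Ryz and set V(q)={w : Rxw}. Then □q at x, so □□q at x, so □q at y, so q at z, i.e. Rxz.

Definable; □q → □□q defines it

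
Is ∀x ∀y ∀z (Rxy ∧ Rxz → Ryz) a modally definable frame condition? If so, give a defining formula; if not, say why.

Definable; ◇q → □◇q defines it

Yes: it is the Euclidean property, defined by the 5 schema ◇q → □◇q.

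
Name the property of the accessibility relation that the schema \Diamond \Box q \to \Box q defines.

This is a form of the 5 axiom.
It corresponds to the Euclidean property: \forall x \forall y \forall z (Rxy \wedge Rxz \to Ryz).

The Euclidean property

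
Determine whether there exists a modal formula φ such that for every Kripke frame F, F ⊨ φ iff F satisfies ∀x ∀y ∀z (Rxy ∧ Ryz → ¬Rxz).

Any modally definable frame class is closed under surjective bounded morphisms.
The 3-cycle (worlds 0,1,2 with 0→1→2→0) is intransitive. Mapping every world to a single reflexive point • is a surjective bounded morphism; the reflexive point is not intransitive (R••∧R•• but R••).
Hence intransitivity is not modally definable.

Not definable by any modal formula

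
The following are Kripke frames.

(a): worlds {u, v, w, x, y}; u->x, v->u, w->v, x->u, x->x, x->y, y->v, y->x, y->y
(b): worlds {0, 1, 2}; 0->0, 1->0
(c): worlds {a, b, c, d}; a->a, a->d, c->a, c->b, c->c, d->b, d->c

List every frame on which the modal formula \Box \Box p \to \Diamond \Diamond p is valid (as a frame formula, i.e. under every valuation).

(a)

Frame correspondent (Sahlqvist): \forall x \exists w (x R^2 w \wedge x R^2 w) — i.e. a generalized confluence (Geach) condition.
(a): condition met.
(b): fails — at 2 but no w with 2R²w and 2R²w.
(c): fails — at b but no w with bR²w and bR²w.
Valid on: (a).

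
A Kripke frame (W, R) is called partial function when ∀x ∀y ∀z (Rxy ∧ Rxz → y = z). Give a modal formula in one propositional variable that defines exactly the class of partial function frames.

◇q → □q

This is partial functionality; the standard corresponding axiom is CD: ◇q → □q.
Suppose ◇q→□q is valid. Take Rxy, Rxz and set V(q)={y}. Then ◇q at x, so □q at x, so q at z, i.e. z=y.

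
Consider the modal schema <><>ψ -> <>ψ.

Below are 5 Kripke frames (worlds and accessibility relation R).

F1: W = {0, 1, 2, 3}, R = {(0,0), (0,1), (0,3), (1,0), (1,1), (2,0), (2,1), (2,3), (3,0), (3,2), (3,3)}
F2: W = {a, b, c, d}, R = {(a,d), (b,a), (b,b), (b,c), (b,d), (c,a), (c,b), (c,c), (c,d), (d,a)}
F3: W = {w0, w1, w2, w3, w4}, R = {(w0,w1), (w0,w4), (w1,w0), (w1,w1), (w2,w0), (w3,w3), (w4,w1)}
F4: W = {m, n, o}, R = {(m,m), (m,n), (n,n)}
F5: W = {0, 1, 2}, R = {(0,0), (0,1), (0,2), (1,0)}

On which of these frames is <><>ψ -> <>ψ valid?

Frame correspondent (Sahlqvist): forall x forall y forall z (Rxy & Ryz -> Rxz) — i.e. transitivity.
F1: fails — R10 and R03 but not R13.
F2: fails — Rad and Rda but not Raa.
F3: fails — Rw1w0 and Rw0w4 but not Rw1w4.
F4: holds.
F5: fails — R10 and R01 but not R11.

F4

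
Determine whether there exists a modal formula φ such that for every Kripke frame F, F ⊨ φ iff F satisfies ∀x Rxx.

Definable; □r → r defines it

Yes: it is reflexivity, defined by the T schema □r → r.
Suppose □r→r is valid. At any x set V(r)={w : Rxw}. Then □r holds at x, so r holds at x, i.e. Rxx.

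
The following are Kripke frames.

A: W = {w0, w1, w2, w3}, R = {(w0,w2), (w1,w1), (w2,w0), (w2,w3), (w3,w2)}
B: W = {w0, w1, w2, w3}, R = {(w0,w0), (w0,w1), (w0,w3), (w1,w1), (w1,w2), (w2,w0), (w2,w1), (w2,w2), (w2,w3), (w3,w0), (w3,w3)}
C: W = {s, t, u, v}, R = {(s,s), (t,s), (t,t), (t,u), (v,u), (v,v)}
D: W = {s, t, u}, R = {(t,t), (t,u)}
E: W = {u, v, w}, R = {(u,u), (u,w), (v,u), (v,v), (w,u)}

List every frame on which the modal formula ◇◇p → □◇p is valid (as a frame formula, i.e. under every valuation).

A

The schema corresponds to a generalized confluence (Geach) condition: ∀x ∀y ∀z ((xR²y ∧ xRz) → ∃w (y = w ∧ zRw)).
A: holds.
B: fails — w0R²w0, w0Rw1 but no w with w0=w and w1Rw.
C: fails — tR²s, tRu but no w with s=w and uRw.
D: fails — tR²t, tRu but no w with t=w and uRw.
E: fails — uR²w, uRw but no t with w=t and wRt.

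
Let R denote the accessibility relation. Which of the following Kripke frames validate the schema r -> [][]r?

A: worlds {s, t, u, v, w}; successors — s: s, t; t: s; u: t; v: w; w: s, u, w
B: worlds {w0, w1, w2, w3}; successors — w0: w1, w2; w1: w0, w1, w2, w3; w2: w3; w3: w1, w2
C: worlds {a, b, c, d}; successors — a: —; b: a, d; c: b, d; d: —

none

This is the axiom for a generalized confluence (Geach) condition; its first-order frame correspondent is forall x forall z (x R^2 z -> exists w (x = w & z = w)).
A: fails — sR²t but s ≠ t.
B: fails — w0R²w1 but w0 ≠ w1.
C: fails — cR²a but c ≠ a.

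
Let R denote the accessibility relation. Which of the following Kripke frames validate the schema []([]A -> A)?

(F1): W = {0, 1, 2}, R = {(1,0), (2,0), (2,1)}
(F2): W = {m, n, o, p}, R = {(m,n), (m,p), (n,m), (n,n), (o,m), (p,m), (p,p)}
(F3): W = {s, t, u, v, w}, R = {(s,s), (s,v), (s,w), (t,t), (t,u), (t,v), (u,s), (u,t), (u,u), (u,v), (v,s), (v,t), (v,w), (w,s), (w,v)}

This is the axiom for shift-reflexivity; its first-order frame correspondent is forall x forall y (Rxy -> Ryy).
(F1): fails — R10 but not R00.
(F2): fails — Rom but not Rmm.
(F3): fails — Ruv but not Rvv.

none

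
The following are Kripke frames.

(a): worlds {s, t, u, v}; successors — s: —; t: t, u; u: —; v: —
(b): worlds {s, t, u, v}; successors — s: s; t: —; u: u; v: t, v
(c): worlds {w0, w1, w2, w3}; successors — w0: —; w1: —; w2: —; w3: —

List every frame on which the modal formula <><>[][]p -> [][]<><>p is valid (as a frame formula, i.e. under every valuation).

(c)

Frame correspondent (Sahlqvist): forall x forall y forall z ((x R^2 y & x R^2 z) -> exists w (y R^2 w & z R^2 w)) — i.e. a generalized confluence (Geach) condition.
(a): fails — tR²t, tR²u but no w with tR²w and uR²w.
(b): fails — vR²t, vR²t but no w with tR²w and tR²w.
(c): ✓.
Valid on: (c).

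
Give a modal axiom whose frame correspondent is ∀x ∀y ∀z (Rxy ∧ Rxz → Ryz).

◇q → □◇q

This is the Euclidean property; the standard corresponding axiom is 5: ◇q → □◇q.
Suppose ◇q→□◇q is valid. Take Rxy, Rxz and set V(q)={y}. Then ◇q at x, so □◇q at x, so ◇q at z, so some w with Rzw has q; w=y, i.e. Rzy. By symmetry of the argument, Ryz.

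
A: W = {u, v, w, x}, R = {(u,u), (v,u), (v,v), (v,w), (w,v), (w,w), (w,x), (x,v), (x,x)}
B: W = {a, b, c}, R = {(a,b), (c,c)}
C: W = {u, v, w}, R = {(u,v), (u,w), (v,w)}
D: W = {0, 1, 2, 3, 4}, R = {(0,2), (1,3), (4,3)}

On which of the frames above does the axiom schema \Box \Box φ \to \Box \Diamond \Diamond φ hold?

A

This is the axiom for a generalized confluence (Geach) condition; its first-order frame correspondent is \forall x \forall z (xRz \to \exists w (x R^2 w \wedge z R^2 w)).
A: ✓.
B: fails — aRb but no w with aR²w and bR²w.
C: fails — uRv but no t with uR²t and vR²t.
D: fails — 0R2 but no w with 0R²w and 2R²w.
Valid on: A.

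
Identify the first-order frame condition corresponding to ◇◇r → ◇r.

Transitivity

This schema is equivalent to the 4 axiom □r → □□r.
Its frame correspondent is transitivity — ∀x ∀y ∀z (Rxy ∧ Ryz → Rxz).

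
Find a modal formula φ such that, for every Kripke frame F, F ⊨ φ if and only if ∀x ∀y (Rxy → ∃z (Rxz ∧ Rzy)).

□□r → □r

The condition is density. The C4 schema □□r → □r defines it.
Suppose □□r→□r is valid. Take Rxy and set V(r)={w : xR²w}. Then □□r at x, so □r at x, so r at y, i.e. ∃z(Rxz∧Rzy).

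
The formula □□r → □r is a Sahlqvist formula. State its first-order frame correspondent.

Suppose □□r→□r is valid. Take Rxy and set V(r)={w : xR²w}. Then □□r at x, so □r at x, so r at y, i.e. ∃z(Rxz∧Rzy).
Conversely, on a frame with density the schema holds at every world under every valuation.
Frame condition: ∀x ∀y (Rxy → ∃z (Rxz ∧ Rzy)).

Density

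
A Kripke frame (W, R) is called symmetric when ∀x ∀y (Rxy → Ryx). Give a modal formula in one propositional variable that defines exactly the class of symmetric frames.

The condition is symmetry. The B schema q → □◇q defines it.
Suppose q→□◇q is valid. Take Rxy and set V(q)={x}. Then q at x, so □◇q at x, so ◇q at y, so some z with Ryz has q; z=x, i.e. Ryx.

q → □◇q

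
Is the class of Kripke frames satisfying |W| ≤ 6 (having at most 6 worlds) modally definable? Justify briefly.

Any modally definable frame class is closed under disjoint unions.
Any modal formula valid on each of 7 disjoint one-world frames is valid on their disjoint union (validity is preserved under disjoint unions). Each one-world frame has |W|=1≤6, but the union has |W|=7.
Hence having at most 6 worlds is not modally definable.

Not modally definable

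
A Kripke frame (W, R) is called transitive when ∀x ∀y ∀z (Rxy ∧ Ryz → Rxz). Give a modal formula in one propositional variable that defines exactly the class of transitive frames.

This is transitivity; the standard corresponding axiom is 4: □p → □□p.
Suppose □p→□□p is valid. Take Rxy, Ryz and set V(p)={w : Rxw}. Then □p at x, so □□p at x, so □p at y, so p at z, i.e. Rxz.

□p → □□p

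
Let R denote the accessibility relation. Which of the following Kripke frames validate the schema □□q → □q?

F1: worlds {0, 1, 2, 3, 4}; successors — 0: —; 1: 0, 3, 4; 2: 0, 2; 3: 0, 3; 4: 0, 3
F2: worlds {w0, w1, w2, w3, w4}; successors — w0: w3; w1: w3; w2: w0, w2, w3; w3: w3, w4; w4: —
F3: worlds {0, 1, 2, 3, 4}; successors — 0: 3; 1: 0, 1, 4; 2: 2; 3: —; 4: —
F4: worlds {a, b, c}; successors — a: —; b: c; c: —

Frame correspondent (Sahlqvist): ∀x ∀y (Rxy → ∃z (Rxz ∧ Rzy)) — i.e. density.
F1: fails — R14 but no z with R1z and Rz4.
F2: satisfies the condition.
F3: fails — R03 but no z with R0z and Rz3.
F4: fails — Rbc but no z with Rbz and Rzc.
Valid on: F2.

F2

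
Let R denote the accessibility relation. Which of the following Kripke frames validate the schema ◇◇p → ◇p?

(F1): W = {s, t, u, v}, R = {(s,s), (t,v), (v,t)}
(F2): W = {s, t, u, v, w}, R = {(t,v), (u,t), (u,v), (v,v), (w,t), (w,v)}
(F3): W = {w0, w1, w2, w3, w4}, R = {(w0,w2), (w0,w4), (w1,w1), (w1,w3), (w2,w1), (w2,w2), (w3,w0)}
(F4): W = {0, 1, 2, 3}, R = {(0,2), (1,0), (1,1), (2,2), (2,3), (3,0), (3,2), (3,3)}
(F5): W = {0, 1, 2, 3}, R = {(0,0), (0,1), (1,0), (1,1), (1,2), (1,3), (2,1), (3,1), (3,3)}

Frame correspondent (Sahlqvist): ∀x ∀y ∀z (Rxy ∧ Ryz → Rxz) — i.e. transitivity.
(F1): fails — Rvt and Rtv but not Rvv.
(F2): ✓.
(F3): fails — Rw1w3 and Rw3w0 but not Rw1w0.
(F4): fails — R10 and R02 but not R12.
(F5): fails — R31 and R10 but not R30.

(F2)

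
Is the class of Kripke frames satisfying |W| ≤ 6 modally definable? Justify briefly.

If a class were modally definable it would be closed under disjoint unions (Goldblatt–Thomason).
Any modal formula valid on each of 7 disjoint one-world frames is valid on their disjoint union (validity is preserved under disjoint unions). Each one-world frame has |W|=1≤6, but the union has |W|=7.
Hence having at most 6 worlds is not modally definable.

No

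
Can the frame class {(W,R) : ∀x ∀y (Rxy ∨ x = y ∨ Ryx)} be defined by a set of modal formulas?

Not modally definable

Modal frame validity is preserved under disjoint unions.
Take 4 disjoint single-world reflexive frames: each is trivially connected, but their disjoint union has 4 worlds with no edge between distinct components, so it is not connected.
So the class is not modally definable.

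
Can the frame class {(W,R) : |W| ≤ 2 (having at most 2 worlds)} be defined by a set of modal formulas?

No

Modal frame validity is preserved under disjoint unions.
Any modal formula valid on each of 3 disjoint one-world frames is valid on their disjoint union (validity is preserved under disjoint unions). Each one-world frame has |W|=1≤2, but the union has |W|=3.
So the class is not modally definable.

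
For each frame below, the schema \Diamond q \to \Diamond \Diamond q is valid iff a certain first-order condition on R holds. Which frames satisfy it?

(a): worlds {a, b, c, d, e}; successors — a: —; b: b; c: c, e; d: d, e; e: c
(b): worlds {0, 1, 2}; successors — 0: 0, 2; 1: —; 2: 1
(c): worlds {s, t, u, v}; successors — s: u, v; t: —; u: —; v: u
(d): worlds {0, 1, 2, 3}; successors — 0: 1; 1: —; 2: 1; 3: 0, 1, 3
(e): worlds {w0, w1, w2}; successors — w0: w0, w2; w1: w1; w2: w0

This is the axiom for a generalized confluence (Geach) condition; its first-order frame correspondent is \forall x \forall y (xRy \to \exists w (y = w \wedge x R^2 w)).
(a): holds.
(b): fails — 2R1 but no w with 1=w and 2R²w.
(c): fails — sRv but no w with v=w and sR²w.
(d): fails — 0R1 but no w with 1=w and 0R²w.
(e): holds.

(a), (e)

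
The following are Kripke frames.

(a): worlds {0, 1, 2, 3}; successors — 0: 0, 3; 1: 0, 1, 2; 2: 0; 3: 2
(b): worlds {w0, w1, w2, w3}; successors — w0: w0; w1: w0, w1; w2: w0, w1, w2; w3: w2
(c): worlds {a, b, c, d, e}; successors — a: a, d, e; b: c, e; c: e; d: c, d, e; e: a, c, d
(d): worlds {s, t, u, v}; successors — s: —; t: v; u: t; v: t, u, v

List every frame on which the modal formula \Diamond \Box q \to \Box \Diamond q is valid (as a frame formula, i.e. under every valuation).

(b)

The schema corresponds to convergence: \forall x \forall y \forall z (Rxy \wedge Rxz \to \exists w (Ryw \wedge Rzw)).
(a): fails — R00 and R03 but 0 and 3 have no common successor.
(b): satisfies the condition.
(c): fails — Rbc and Rbe but c and e have no common successor.
(d): fails — Rvt and Rvu but t and u have no common successor.
Valid on: (b).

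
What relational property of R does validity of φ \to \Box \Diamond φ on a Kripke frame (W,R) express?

Symmetry

Suppose φ→□◇φ is valid. Take Rxy and set V(φ)={x}. Then φ at x, so □◇φ at x, so ◇φ at y, so some z with Ryz has φ; z=x, i.e. Ryx.
Conversely, any frame satisfying \forall x \forall y (Rxy \to Ryx) validates the schema.
So the correspondent is symmetry.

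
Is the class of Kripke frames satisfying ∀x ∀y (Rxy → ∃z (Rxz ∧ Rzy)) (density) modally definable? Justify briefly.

This is a Sahlqvist condition; the C4 axiom □□r → □r defines it.

Definable; □□r → □r defines it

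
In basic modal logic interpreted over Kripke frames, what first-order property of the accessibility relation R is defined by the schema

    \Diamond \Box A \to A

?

This is frame-equivalent to A → □◇A (substitute ¬A for A and contrapose).
Suppose A→□◇A is valid. Take Rxy and set V(A)={x}. Then A at x, so □◇A at x, so ◇A at y, so some z with Ryz has A; z=x, i.e. Ryx.
Conversely, on a frame with symmetry the schema holds at every world under every valuation.
Frame condition: \forall x \forall y (Rxy \to Ryx).

symmetry: \forall x \forall y (Rxy \to Ryx)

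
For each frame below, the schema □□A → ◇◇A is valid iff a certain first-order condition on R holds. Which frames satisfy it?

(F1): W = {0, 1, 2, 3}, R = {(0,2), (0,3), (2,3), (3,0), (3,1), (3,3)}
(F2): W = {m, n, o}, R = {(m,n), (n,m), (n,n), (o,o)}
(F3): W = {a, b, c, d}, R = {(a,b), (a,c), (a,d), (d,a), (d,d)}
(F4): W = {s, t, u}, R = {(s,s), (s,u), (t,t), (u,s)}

The schema corresponds to a generalized confluence (Geach) condition: ∀x ∃w (xR²w ∧ xR²w).
(F1): fails — at 1 but no w with 1R²w and 1R²w.
(F2): satisfies the condition.
(F3): fails — at b but no w with bR²w and bR²w.
(F4): satisfies the condition.
Valid on: (F2), (F4).

(F2), (F4)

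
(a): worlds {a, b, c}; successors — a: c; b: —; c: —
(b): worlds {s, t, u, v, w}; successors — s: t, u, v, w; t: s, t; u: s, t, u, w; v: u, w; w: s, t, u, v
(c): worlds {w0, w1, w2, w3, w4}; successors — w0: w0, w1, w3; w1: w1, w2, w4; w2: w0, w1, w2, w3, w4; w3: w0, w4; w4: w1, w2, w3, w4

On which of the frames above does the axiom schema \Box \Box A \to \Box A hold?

(b), (c)

The schema corresponds to density: \forall x \forall y (Rxy \to \exists z (Rxz \wedge Rzy)).
(a): fails — Rac but no z with Raz and Rzc.
(b): condition met.
(c): condition met.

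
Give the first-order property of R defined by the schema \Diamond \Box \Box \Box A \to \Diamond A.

This is a Sahlqvist (Geach-type) schema ◇^1□^3A → □^0◇^1A.
Minimal-valuation argument: fix x; take any y with xR^1y and any z with xR^0z. Set V(A) to the set of worlds R-reachable from y in exactly 3 steps. Then □^3A holds at y, so the antecedent holds at x; validity forces ◇^1A at z, giving a w with zR^1w and yR^3w.
First-order correspondent: \forall x \forall y (xRy \to \exists w (y R^3 w \wedge xRw)).

\forall x \forall y (xRy \to \exists w (y R^3 w \wedge xRw))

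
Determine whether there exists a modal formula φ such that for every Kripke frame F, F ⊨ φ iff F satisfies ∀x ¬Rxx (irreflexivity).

If a class were modally definable it would be closed under surjective bounded morphisms (Goldblatt–Thomason).
The 2-cycle (worlds 0,1 with 0→1→0) is irreflexive, and the map sending every world to a single reflexive point • is a surjective bounded morphism (forth: every edge maps to (•,•); back: every world has a successor). So any modal formula valid on the 2-cycle is also valid on the reflexive point, which is not irreflexive.
Hence irreflexivity is not modally definable.

Not definable by any modal formula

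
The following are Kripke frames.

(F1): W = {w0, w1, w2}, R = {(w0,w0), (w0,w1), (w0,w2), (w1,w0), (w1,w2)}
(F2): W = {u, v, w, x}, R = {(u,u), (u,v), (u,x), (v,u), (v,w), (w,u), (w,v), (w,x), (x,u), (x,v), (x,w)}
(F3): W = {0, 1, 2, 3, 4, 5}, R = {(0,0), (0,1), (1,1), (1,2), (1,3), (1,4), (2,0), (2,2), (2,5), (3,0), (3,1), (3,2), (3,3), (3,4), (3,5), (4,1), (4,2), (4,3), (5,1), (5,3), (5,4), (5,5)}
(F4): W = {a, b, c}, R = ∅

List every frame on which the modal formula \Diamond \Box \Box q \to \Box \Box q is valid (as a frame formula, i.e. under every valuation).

(F4)

This is the axiom for a generalized confluence (Geach) condition; its first-order frame correspondent is \forall x \forall y \forall z ((xRy \wedge x R^2 z) \to \exists w (y R^2 w \wedge z = w)).
(F1): fails — w0Rw2, w0R²w0 but no w with w2R²w and w0=w.
(F2): fails — uRv, uR²w but no t with vR²t and w=t.
(F3): fails — 2R0, 2R²5 but no w with 0R²w and 5=w.
(F4): satisfies the condition.
Valid on: (F4).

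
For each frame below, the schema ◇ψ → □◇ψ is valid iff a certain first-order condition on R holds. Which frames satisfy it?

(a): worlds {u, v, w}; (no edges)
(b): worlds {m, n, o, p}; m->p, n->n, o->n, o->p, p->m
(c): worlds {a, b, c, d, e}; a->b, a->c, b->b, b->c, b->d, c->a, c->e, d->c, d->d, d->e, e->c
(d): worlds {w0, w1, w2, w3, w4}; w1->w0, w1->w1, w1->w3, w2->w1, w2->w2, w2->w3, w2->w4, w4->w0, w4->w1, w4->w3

(a)

Frame correspondent (Sahlqvist): ∀x ∀y ∀z (Rxy ∧ Rxz → Ryz) — i.e. the Euclidean property.
(a): ✓.
(b): fails — Rmp and Rmp but not Rpp.
(c): fails — Rac and Rab but not Rcb.
(d): fails — Rw1w0 and Rw1w1 but not Rw0w1.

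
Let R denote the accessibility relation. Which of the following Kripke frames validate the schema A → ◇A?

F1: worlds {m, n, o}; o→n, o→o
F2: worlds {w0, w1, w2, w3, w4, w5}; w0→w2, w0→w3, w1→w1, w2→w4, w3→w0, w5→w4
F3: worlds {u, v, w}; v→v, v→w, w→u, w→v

This is the axiom for reflexivity; its first-order frame correspondent is ∀x Rxx.
F1: fails — world m does not see itself.
F2: fails — world w0 does not see itself.
F3: fails — world u does not see itself.
Valid on no frame.

none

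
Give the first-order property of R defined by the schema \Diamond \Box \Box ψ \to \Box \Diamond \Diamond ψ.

This is a Sahlqvist (Geach-type) schema ◇^1□^2ψ → □^1◇^2ψ.
Minimal-valuation argument: fix x; take any y with xR^1y and any z with xR^1z. Set V(ψ) to the set of worlds R-reachable from y in exactly 2 steps. Then □^2ψ holds at y, so the antecedent holds at x; validity forces ◇^2ψ at z, giving a w with zR^2w and yR^2w.
First-order correspondent: \forall x \forall y \forall z ((xRy \wedge xRz) \to \exists w (y R^2 w \wedge z R^2 w)).

\forall x \forall y \forall z ((xRy \wedge xRz) \to \exists w (y R^2 w \wedge z R^2 w))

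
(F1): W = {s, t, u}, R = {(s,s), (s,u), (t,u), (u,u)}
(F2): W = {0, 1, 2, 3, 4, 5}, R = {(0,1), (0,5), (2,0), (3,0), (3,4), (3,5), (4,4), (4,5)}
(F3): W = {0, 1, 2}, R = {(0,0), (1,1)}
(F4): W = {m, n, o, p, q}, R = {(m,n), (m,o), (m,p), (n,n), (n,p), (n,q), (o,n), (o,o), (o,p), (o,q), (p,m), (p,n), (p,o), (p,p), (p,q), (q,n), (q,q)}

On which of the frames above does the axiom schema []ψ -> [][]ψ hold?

(F1), (F3)

The schema corresponds to transitivity: forall x forall y forall z (Rxy & Ryz -> Rxz).
(F1): satisfies the condition.
(F2): fails — R20 and R01 but not R21.
(F3): satisfies the condition.
(F4): fails — Rop and Rpm but not Rom.
Valid on: (F1), (F3).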